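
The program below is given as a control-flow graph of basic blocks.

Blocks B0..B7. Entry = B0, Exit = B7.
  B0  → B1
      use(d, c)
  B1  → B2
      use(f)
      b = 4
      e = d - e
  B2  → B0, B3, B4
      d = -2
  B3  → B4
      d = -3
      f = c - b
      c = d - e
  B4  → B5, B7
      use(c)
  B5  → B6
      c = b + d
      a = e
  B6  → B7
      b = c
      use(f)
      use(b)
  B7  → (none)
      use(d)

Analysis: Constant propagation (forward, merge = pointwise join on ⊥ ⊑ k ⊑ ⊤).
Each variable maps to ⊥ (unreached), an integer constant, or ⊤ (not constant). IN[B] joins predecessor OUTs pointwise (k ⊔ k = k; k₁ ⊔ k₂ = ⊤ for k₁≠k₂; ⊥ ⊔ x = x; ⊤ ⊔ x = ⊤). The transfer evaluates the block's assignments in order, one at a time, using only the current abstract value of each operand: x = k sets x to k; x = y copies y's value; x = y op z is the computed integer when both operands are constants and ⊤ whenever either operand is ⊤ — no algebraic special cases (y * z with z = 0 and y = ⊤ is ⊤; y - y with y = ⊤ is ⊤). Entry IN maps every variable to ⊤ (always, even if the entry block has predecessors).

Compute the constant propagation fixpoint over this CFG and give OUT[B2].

Fixpoint table:
  B0:   IN=(all ⊤)   OUT=(all ⊤)
  B1:   IN=(all ⊤)   OUT={b:4; rest ⊤}
  B2:   IN={b:4; rest ⊤}   OUT={b:4, d:-2; rest ⊤}
  B3:   IN={b:4, d:-2; rest ⊤}   OUT={b:4, d:-3; rest ⊤}
  B4:   IN={b:4; rest ⊤}   OUT={b:4; rest ⊤}
  B5:   IN={b:4; rest ⊤}   OUT={b:4; rest ⊤}
  B6:   IN={b:4; rest ⊤}   OUT=(all ⊤)
  B7:   IN=(all ⊤)   OUT=(all ⊤)

Merge at B2: IN[B2] = OUT[B1] = {a: ⊤, b: 4, c: ⊤, d: ⊤, e: ⊤, f: ⊤}
Applying B2's transfer function to that IN value gives OUT[B2] (row B2 above).

Answer: {a: ⊤, b: 4, c: ⊤, d: -2, e: ⊤, f: ⊤}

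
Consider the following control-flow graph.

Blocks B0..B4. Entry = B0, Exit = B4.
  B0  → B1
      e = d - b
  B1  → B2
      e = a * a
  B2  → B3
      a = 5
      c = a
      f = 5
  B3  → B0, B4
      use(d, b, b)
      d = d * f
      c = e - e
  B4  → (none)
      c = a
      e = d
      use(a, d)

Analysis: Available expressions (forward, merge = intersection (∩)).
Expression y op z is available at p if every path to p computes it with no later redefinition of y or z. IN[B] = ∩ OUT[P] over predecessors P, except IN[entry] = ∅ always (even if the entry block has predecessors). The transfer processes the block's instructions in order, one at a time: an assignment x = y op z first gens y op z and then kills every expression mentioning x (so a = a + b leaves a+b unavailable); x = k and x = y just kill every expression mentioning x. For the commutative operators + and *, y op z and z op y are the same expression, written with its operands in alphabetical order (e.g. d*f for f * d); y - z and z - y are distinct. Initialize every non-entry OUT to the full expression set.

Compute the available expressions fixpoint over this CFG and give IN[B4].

Converged values:
  B0:  IN={}  OUT={d-b}
  B1:  IN={d-b}  OUT={a*a, d-b}
  B2:  IN={a*a, d-b}  OUT={d-b}
  B3:  IN={d-b}  OUT={e-e}
  B4:  IN={e-e}  OUT={}

Merge at B4: IN[B4] = OUT[B3] = {e-e}

Answer: {e-e}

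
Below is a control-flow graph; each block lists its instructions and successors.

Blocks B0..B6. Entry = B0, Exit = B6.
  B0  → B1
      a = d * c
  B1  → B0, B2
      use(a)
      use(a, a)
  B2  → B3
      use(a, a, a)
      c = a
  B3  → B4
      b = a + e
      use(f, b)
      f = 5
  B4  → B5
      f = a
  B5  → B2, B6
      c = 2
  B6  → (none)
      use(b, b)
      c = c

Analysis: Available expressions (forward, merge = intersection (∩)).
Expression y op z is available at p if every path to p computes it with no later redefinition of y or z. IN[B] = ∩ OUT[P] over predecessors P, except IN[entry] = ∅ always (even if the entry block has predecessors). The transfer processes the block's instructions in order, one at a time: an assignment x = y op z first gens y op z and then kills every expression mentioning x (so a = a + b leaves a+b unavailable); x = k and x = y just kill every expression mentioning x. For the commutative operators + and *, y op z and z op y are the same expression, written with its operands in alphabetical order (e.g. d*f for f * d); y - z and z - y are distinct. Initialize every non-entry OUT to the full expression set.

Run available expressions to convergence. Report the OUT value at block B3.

Answer: {a+e}

Working:
Per-block solution:
  B0:   IN={}   OUT={c*d}
  B1:   IN={c*d}   OUT={c*d}
  B2:   IN={}   OUT={}
  B3:   IN={}   OUT={a+e}
  B4:   IN={a+e}   OUT={a+e}
  B5:   IN={a+e}   OUT={a+e}
  B6:   IN={a+e}   OUT={a+e}

Merge at B3: IN[B3] = OUT[B2] = {}
Applying B3's transfer function to that IN value gives OUT[B3] (row B3 above).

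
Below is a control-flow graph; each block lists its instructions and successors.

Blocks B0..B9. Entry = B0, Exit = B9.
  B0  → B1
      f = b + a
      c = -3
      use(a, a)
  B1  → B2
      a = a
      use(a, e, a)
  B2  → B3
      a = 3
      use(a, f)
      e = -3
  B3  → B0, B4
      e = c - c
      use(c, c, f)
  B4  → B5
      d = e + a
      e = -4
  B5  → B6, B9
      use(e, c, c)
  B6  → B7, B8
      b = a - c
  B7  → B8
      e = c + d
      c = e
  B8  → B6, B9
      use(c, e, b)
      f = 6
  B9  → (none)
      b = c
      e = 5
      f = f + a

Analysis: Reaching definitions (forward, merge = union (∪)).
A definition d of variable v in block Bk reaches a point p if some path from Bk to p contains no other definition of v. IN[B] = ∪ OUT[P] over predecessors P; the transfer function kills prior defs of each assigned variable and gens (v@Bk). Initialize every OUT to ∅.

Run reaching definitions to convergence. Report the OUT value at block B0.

Converged values:
  B0:   IN={a@B2, c@B0, e@B3, f@B0}   OUT={a@B2, c@B0, e@B3, f@B0}
  B1:   IN={a@B2, c@B0, e@B3, f@B0}   OUT={a@B1, c@B0, e@B3, f@B0}
  B2:   IN={a@B1, c@B0, e@B3, f@B0}   OUT={a@B2, c@B0, e@B2, f@B0}
  B3:   IN={a@B2, c@B0, e@B2, f@B0}   OUT={a@B2, c@B0, e@B3, f@B0}
  B4:   IN={a@B2, c@B0, e@B3, f@B0}   OUT={a@B2, c@B0, d@B4, e@B4, f@B0}
  B5:   IN={a@B2, c@B0, d@B4, e@B4, f@B0}   OUT={a@B2, c@B0, d@B4, e@B4, f@B0}
  B6:   IN={a@B2, b@B6, c@B0, c@B7, d@B4, e@B4, e@B7, f@B0, f@B8}   OUT={a@B2, b@B6, c@B0, c@B7, d@B4, e@B4, e@B7, f@B0, f@B8}
  B7:   IN={a@B2, b@B6, c@B0, c@B7, d@B4, e@B4, e@B7, f@B0, f@B8}   OUT={a@B2, b@B6, c@B7, d@B4, e@B7, f@B0, f@B8}
  B8:   IN={a@B2, b@B6, c@B0, c@B7, d@B4, e@B4, e@B7, f@B0, f@B8}   OUT={a@B2, b@B6, c@B0, c@B7, d@B4, e@B4, e@B7, f@B8}
  B9:   IN={a@B2, b@B6, c@B0, c@B7, d@B4, e@B4, e@B7, f@B0, f@B8}   OUT={a@B2, b@B9, c@B0, c@B7, d@B4, e@B9, f@B9}

Merge at B0 (entry node, so the boundary value {} is joined with the incoming edge(s)): IN[B0] = {} ⊔ OUT[B3] = {a@B2, c@B0, e@B3, f@B0}
Applying B0's transfer function to that IN value gives OUT[B0] (row B0 above).

Answer: {a@B2, c@B0, e@B3, f@B0}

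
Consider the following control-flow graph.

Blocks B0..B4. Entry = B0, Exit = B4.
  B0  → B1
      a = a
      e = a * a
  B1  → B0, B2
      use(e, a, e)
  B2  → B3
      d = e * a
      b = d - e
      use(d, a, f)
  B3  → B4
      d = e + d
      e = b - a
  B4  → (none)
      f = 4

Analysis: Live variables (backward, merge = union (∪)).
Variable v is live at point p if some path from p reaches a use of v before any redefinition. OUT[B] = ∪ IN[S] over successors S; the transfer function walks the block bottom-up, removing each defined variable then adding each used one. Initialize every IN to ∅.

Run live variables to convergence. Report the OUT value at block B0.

Fixpoint table:
  B0:   IN={a, f}   OUT={a, e, f}
  B1:   IN={a, e, f}   OUT={a, e, f}
  B2:   IN={a, e, f}   OUT={a, b, d, e}
  B3:   IN={a, b, d, e}   OUT={}
  B4:   IN={}   OUT={}

Merge at B0: OUT[B0] = IN[B1] = {a, e, f}

Answer: {a, e, f}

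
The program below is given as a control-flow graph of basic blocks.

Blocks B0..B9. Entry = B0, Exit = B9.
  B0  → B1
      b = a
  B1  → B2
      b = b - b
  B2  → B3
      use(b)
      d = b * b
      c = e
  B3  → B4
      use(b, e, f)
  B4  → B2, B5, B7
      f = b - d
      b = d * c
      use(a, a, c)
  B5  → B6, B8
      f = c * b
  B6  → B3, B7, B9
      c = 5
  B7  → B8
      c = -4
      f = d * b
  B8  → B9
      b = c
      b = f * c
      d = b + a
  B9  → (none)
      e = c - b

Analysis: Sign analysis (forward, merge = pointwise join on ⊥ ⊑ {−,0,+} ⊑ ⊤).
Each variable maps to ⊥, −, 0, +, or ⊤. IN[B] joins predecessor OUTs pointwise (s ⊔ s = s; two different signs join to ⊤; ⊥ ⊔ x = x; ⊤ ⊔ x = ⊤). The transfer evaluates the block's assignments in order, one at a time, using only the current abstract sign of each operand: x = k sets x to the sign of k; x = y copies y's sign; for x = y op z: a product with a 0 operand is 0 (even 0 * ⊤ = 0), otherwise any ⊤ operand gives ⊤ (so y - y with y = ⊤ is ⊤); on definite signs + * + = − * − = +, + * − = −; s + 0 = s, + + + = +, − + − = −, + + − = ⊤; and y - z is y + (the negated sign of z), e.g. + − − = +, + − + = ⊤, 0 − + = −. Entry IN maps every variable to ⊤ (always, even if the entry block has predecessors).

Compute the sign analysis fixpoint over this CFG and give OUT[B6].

Answer: {a: ⊤, b: ⊤, c: +, d: ⊤, e: ⊤, f: ⊤}

Trace:
Fixpoint table:
  B0: | IN=(all ⊤) | OUT=(all ⊤)
  B1: | IN=(all ⊤) | OUT=(all ⊤)
  B2: | IN=(all ⊤) | OUT=(all ⊤)
  B3: | IN=(all ⊤) | OUT=(all ⊤)
  B4: | IN=(all ⊤) | OUT=(all ⊤)
  B5: | IN=(all ⊤) | OUT=(all ⊤)
  B6: | IN=(all ⊤) | OUT={c:+; rest ⊤}
  B7: | IN=(all ⊤) | OUT={c:-; rest ⊤}
  B8: | IN=(all ⊤) | OUT=(all ⊤)
  B9: | IN=(all ⊤) | OUT=(all ⊤)

Merge at B6: IN[B6] = OUT[B5] = {a: ⊤, b: ⊤, c: ⊤, d: ⊤, e: ⊤, f: ⊤}
Applying B6's transfer function to that IN value gives OUT[B6] (row B6 above).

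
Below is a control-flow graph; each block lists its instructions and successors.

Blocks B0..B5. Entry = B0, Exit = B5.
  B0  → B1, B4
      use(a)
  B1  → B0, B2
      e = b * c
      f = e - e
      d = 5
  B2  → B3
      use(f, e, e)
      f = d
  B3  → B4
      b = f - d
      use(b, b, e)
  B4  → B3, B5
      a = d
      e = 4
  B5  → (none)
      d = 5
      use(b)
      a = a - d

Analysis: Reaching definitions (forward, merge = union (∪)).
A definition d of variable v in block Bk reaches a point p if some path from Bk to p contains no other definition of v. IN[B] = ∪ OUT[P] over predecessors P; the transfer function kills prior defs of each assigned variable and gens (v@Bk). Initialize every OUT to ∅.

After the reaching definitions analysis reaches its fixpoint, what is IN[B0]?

Converged values:
  B0:   IN={d@B1, e@B1, f@B1}   OUT={d@B1, e@B1, f@B1}
  B1:   IN={d@B1, e@B1, f@B1}   OUT={d@B1, e@B1, f@B1}
  B2:   IN={d@B1, e@B1, f@B1}   OUT={d@B1, e@B1, f@B2}
  B3:   IN={a@B4, b@B3, d@B1, e@B1, e@B4, f@B1, f@B2}   OUT={a@B4, b@B3, d@B1, e@B1, e@B4, f@B1, f@B2}
  B4:   IN={a@B4, b@B3, d@B1, e@B1, e@B4, f@B1, f@B2}   OUT={a@B4, b@B3, d@B1, e@B4, f@B1, f@B2}
  B5:   IN={a@B4, b@B3, d@B1, e@B4, f@B1, f@B2}   OUT={a@B5, b@B3, d@B5, e@B4, f@B1, f@B2}

Merge at B0 (entry node, so the boundary value {} is joined with the incoming edge(s)): IN[B0] = {} ⊔ OUT[B1] = {d@B1, e@B1, f@B1}

Answer: {d@B1, e@B1, f@B1}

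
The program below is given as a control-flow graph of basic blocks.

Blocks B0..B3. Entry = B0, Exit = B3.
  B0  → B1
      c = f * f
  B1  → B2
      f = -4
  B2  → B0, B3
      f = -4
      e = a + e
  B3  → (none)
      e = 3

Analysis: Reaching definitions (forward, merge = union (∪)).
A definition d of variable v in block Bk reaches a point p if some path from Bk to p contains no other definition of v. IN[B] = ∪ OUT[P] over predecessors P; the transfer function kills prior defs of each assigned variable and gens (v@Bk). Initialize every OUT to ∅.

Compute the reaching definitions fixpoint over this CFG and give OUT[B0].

Converged values:
  B0:  IN={c@B0, e@B2, f@B2}  OUT={c@B0, e@B2, f@B2}
  B1:  IN={c@B0, e@B2, f@B2}  OUT={c@B0, e@B2, f@B1}
  B2:  IN={c@B0, e@B2, f@B1}  OUT={c@B0, e@B2, f@B2}
  B3:  IN={c@B0, e@B2, f@B2}  OUT={c@B0, e@B3, f@B2}

Merge at B0 (entry node, so the boundary value {} is joined with the incoming edge(s)): IN[B0] = {} ⊔ OUT[B2] = {c@B0, e@B2, f@B2}
Applying B0's transfer function to that IN value gives OUT[B0] (row B0 above).

Answer: {c@B0, e@B2, f@B2}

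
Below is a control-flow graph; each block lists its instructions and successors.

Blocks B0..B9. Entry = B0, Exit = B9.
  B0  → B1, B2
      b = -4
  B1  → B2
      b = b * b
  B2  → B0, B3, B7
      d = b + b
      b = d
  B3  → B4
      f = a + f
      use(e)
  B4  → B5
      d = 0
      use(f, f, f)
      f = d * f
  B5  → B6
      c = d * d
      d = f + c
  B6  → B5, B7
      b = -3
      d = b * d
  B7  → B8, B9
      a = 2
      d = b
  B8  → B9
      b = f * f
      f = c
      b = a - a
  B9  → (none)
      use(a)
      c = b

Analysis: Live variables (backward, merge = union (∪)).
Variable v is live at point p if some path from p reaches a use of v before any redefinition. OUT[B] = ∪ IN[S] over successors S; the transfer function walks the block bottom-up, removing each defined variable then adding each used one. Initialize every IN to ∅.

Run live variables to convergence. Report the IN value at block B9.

Converged values:
  B0:  IN={a, c, e, f}  OUT={a, b, c, e, f}
  B1:  IN={a, b, c, e, f}  OUT={a, b, c, e, f}
  B2:  IN={a, b, c, e, f}  OUT={a, b, c, e, f}
  B3:  IN={a, e, f}  OUT={f}
  B4:  IN={f}  OUT={d, f}
  B5:  IN={d, f}  OUT={c, d, f}
  B6:  IN={c, d, f}  OUT={b, c, d, f}
  B7:  IN={b, c, f}  OUT={a, b, c, f}
  B8:  IN={a, c, f}  OUT={a, b}
  B9:  IN={a, b}  OUT={}

B9 is the boundary node: OUT[B9] = {}
Applying B9's transfer function to that OUT value gives IN[B9] (row B9 above).

Answer: {a, b}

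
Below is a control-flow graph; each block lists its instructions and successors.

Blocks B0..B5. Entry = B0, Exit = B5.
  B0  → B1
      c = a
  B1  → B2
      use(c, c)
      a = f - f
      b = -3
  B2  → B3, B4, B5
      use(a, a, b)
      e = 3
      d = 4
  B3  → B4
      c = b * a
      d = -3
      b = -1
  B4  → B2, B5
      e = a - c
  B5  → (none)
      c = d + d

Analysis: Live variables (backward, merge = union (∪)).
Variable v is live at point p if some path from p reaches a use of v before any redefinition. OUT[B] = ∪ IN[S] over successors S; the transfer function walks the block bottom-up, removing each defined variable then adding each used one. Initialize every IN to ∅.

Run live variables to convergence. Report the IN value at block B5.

Answer: {d}

Derivation:
Converged values:
  B0: | IN={a, f} | OUT={c, f}
  B1: | IN={c, f} | OUT={a, b, c}
  B2: | IN={a, b, c} | OUT={a, b, c, d}
  B3: | IN={a, b} | OUT={a, b, c, d}
  B4: | IN={a, b, c, d} | OUT={a, b, c, d}
  B5: | IN={d} | OUT={}

B5 is the boundary node: OUT[B5] = {}
Applying B5's transfer function to that OUT value gives IN[B5] (row B5 above).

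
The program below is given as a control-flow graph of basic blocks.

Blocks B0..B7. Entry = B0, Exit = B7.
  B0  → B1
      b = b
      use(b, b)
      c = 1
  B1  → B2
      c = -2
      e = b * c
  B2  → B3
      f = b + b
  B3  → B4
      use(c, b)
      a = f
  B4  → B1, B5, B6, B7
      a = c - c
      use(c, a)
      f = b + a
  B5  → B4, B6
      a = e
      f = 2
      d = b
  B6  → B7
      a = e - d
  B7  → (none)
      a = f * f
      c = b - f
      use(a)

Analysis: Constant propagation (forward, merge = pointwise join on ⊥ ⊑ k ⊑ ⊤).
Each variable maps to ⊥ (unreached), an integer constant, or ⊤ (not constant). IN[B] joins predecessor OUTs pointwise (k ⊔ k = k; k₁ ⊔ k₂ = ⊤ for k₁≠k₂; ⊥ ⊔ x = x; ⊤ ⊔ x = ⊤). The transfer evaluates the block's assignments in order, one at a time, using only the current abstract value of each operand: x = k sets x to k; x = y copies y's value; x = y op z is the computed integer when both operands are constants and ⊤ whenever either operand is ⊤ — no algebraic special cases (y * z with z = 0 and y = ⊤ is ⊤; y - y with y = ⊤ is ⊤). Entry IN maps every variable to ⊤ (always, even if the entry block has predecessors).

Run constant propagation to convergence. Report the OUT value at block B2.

Answer: {a: ⊤, b: ⊤, c: -2, d: ⊤, e: ⊤, f: ⊤}

Working:
Converged values:
  B0: | IN=(all ⊤) | OUT={c:1; rest ⊤}
  B1: | IN=(all ⊤) | OUT={c:-2; rest ⊤}
  B2: | IN={c:-2; rest ⊤} | OUT={c:-2; rest ⊤}
  B3: | IN={c:-2; rest ⊤} | OUT={c:-2; rest ⊤}
  B4: | IN={c:-2; rest ⊤} | OUT={a:0, c:-2; rest ⊤}
  B5: | IN={a:0, c:-2; rest ⊤} | OUT={c:-2, f:2; rest ⊤}
  B6: | IN={c:-2; rest ⊤} | OUT={c:-2; rest ⊤}
  B7: | IN={c:-2; rest ⊤} | OUT=(all ⊤)

Merge at B2: IN[B2] = OUT[B1] = {a: ⊤, b: ⊤, c: -2, d: ⊤, e: ⊤, f: ⊤}
Applying B2's transfer function to that IN value gives OUT[B2] (row B2 above).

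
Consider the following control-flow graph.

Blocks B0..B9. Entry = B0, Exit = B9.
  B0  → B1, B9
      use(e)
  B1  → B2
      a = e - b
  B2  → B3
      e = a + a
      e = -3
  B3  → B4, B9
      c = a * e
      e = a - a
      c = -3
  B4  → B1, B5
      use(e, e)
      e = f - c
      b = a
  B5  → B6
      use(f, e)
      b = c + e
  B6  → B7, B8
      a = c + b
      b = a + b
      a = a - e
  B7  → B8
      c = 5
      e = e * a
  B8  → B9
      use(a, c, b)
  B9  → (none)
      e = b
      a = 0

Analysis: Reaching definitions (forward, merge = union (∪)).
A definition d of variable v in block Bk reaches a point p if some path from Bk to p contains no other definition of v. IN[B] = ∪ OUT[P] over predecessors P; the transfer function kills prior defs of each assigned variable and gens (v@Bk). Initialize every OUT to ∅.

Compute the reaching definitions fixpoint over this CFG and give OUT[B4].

Converged values:
  B0:   IN={}   OUT={}
  B1:   IN={a@B1, b@B4, c@B3, e@B4}   OUT={a@B1, b@B4, c@B3, e@B4}
  B2:   IN={a@B1, b@B4, c@B3, e@B4}   OUT={a@B1, b@B4, c@B3, e@B2}
  B3:   IN={a@B1, b@B4, c@B3, e@B2}   OUT={a@B1, b@B4, c@B3, e@B3}
  B4:   IN={a@B1, b@B4, c@B3, e@B3}   OUT={a@B1, b@B4, c@B3, e@B4}
  B5:   IN={a@B1, b@B4, c@B3, e@B4}   OUT={a@B1, b@B5, c@B3, e@B4}
  B6:   IN={a@B1, b@B5, c@B3, e@B4}   OUT={a@B6, b@B6, c@B3, e@B4}
  B7:   IN={a@B6, b@B6, c@B3, e@B4}   OUT={a@B6, b@B6, c@B7, e@B7}
  B8:   IN={a@B6, b@B6, c@B3, c@B7, e@B4, e@B7}   OUT={a@B6, b@B6, c@B3, c@B7, e@B4, e@B7}
  B9:   IN={a@B1, a@B6, b@B4, b@B6, c@B3, c@B7, e@B3, e@B4, e@B7}   OUT={a@B9, b@B4, b@B6, c@B3, c@B7, e@B9}

Merge at B4: IN[B4] = OUT[B3] = {a@B1, b@B4, c@B3, e@B3}
Applying B4's transfer function to that IN value gives OUT[B4] (row B4 above).

Answer: {a@B1, b@B4, c@B3, e@B4}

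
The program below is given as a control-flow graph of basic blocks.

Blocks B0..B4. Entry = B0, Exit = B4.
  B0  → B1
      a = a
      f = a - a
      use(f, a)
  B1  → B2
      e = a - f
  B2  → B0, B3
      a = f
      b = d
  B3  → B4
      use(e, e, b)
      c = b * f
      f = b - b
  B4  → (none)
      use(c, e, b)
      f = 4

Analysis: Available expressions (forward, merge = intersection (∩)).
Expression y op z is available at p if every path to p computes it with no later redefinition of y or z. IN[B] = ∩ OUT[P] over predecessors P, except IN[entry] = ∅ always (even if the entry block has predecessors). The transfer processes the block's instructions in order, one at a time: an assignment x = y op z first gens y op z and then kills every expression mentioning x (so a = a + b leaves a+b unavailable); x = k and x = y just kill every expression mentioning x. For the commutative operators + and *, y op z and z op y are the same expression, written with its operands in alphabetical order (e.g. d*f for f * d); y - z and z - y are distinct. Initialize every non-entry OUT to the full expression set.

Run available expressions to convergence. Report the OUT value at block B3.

Answer: {b-b}

Derivation:
Fixpoint table:
  B0:  IN={}  OUT={a-a}
  B1:  IN={a-a}  OUT={a-a, a-f}
  B2:  IN={a-a, a-f}  OUT={}
  B3:  IN={}  OUT={b-b}
  B4:  IN={b-b}  OUT={b-b}

Merge at B3: IN[B3] = OUT[B2] = {}
Applying B3's transfer function to that IN value gives OUT[B3] (row B3 above).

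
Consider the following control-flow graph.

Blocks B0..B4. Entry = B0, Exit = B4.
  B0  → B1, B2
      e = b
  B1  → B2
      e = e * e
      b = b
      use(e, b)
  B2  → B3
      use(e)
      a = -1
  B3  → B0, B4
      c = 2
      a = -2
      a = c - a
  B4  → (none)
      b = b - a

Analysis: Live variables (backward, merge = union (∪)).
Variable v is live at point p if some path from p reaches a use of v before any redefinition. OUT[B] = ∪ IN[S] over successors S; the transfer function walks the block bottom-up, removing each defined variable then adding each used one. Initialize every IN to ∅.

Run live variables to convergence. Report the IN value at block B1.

Converged values:
  B0:   IN={b}   OUT={b, e}
  B1:   IN={b, e}   OUT={b, e}
  B2:   IN={b, e}   OUT={b}
  B3:   IN={b}   OUT={a, b}
  B4:   IN={a, b}   OUT={}

Merge at B1: OUT[B1] = IN[B2] = {b, e}
Applying B1's transfer function to that OUT value gives IN[B1] (row B1 above).

Answer: {b, e}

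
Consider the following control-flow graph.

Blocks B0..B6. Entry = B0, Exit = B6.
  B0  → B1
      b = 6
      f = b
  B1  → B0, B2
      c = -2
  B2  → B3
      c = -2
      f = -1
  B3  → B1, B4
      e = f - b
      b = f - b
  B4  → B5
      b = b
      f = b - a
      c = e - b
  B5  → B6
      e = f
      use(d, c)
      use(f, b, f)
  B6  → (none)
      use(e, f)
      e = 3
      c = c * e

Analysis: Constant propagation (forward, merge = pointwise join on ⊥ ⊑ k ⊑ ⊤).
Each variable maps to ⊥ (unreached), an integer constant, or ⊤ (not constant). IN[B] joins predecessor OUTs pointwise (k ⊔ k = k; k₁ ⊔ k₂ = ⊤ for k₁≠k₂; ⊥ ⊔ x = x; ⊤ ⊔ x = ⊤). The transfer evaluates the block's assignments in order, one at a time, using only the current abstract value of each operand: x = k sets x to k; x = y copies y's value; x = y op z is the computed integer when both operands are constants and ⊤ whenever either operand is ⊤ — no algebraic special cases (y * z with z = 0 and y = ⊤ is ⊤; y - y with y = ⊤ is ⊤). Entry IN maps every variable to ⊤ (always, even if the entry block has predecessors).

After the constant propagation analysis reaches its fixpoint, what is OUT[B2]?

Answer: {a: ⊤, b: ⊤, c: -2, d: ⊤, e: ⊤, f: -1}

Working:
Per-block solution:
  B0:  IN=(all ⊤)  OUT={b:6, f:6; rest ⊤}
  B1:  IN=(all ⊤)  OUT={c:-2; rest ⊤}
  B2:  IN={c:-2; rest ⊤}  OUT={c:-2, f:-1; rest ⊤}
  B3:  IN={c:-2, f:-1; rest ⊤}  OUT={c:-2, f:-1; rest ⊤}
  B4:  IN={c:-2, f:-1; rest ⊤}  OUT=(all ⊤)
  B5:  IN=(all ⊤)  OUT=(all ⊤)
  B6:  IN=(all ⊤)  OUT={e:3; rest ⊤}

Merge at B2: IN[B2] = OUT[B1] = {a: ⊤, b: ⊤, c: -2, d: ⊤, e: ⊤, f: ⊤}
Applying B2's transfer function to that IN value gives OUT[B2] (row B2 above).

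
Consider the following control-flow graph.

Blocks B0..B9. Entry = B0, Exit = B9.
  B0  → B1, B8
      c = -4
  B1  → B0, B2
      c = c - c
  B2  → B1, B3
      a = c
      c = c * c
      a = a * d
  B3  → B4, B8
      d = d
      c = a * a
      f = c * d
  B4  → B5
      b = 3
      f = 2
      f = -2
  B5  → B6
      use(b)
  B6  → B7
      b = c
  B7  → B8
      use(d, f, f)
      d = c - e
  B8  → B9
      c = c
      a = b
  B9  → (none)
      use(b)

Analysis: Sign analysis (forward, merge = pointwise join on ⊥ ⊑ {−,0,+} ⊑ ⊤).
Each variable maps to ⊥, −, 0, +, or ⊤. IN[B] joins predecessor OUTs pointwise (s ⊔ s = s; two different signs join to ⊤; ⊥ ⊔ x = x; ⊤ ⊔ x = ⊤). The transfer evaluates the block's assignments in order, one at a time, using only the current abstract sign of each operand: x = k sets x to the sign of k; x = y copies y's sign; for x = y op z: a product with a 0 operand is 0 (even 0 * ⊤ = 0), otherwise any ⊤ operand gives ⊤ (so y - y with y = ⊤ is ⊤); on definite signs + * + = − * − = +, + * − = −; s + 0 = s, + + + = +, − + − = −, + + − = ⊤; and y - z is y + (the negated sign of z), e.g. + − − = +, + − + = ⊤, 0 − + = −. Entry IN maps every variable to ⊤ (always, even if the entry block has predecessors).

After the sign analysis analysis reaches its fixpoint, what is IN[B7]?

Fixpoint table:
  B0: | IN=(all ⊤) | OUT={c:-; rest ⊤}
  B1: | IN=(all ⊤) | OUT=(all ⊤)
  B2: | IN=(all ⊤) | OUT=(all ⊤)
  B3: | IN=(all ⊤) | OUT=(all ⊤)
  B4: | IN=(all ⊤) | OUT={b:+, f:-; rest ⊤}
  B5: | IN={b:+, f:-; rest ⊤} | OUT={b:+, f:-; rest ⊤}
  B6: | IN={b:+, f:-; rest ⊤} | OUT={f:-; rest ⊤}
  B7: | IN={f:-; rest ⊤} | OUT={f:-; rest ⊤}
  B8: | IN=(all ⊤) | OUT=(all ⊤)
  B9: | IN=(all ⊤) | OUT=(all ⊤)

Merge at B7: IN[B7] = OUT[B6] = {a: ⊤, b: ⊤, c: ⊤, d: ⊤, e: ⊤, f: -}

Answer: {a: ⊤, b: ⊤, c: ⊤, d: ⊤, e: ⊤, f: -}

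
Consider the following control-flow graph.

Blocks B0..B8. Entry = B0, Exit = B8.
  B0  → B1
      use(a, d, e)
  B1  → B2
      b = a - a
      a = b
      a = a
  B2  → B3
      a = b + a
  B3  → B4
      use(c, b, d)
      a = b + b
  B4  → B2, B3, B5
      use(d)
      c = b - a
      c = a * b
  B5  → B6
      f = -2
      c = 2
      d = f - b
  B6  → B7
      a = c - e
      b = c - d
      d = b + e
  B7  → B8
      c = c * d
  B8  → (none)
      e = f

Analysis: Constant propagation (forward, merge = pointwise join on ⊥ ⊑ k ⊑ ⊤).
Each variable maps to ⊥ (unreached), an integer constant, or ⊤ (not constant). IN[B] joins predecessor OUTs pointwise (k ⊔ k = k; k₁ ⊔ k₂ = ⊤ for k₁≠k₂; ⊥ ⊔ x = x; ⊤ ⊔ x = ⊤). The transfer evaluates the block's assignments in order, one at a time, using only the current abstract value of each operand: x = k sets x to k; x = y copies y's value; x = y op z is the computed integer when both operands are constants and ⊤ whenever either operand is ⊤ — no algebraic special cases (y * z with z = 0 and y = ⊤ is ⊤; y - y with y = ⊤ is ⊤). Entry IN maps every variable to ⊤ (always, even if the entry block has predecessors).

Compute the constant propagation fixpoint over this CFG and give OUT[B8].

Answer: {a: ⊤, b: ⊤, c: ⊤, d: ⊤, e: -2, f: -2}

Working:
Converged values:
  B0: | IN=(all ⊤) | OUT=(all ⊤)
  B1: | IN=(all ⊤) | OUT=(all ⊤)
  B2: | IN=(all ⊤) | OUT=(all ⊤)
  B3: | IN=(all ⊤) | OUT=(all ⊤)
  B4: | IN=(all ⊤) | OUT=(all ⊤)
  B5: | IN=(all ⊤) | OUT={c:2, f:-2; rest ⊤}
  B6: | IN={c:2, f:-2; rest ⊤} | OUT={c:2, f:-2; rest ⊤}
  B7: | IN={c:2, f:-2; rest ⊤} | OUT={f:-2; rest ⊤}
  B8: | IN={f:-2; rest ⊤} | OUT={e:-2, f:-2; rest ⊤}

Merge at B8: IN[B8] = OUT[B7] = {a: ⊤, b: ⊤, c: ⊤, d: ⊤, e: ⊤, f: -2}
Applying B8's transfer function to that IN value gives OUT[B8] (row B8 above).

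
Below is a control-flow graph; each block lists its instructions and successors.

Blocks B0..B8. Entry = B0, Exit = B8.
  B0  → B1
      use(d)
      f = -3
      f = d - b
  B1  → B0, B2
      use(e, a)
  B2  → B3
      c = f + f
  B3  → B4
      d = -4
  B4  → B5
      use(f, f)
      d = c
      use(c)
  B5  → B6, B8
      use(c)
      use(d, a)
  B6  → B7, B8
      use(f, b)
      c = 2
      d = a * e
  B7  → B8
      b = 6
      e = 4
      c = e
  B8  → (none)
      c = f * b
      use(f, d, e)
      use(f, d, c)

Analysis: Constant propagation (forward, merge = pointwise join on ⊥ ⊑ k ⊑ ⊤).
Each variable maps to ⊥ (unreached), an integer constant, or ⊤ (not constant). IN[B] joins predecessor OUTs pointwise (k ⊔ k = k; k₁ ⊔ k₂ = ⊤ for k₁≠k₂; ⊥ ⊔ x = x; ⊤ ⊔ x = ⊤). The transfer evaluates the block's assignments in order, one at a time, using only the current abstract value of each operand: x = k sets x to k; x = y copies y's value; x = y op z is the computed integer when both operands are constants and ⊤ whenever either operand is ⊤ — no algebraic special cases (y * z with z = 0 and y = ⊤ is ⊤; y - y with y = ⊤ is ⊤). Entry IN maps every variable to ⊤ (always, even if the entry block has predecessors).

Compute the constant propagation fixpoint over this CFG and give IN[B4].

Answer: {a: ⊤, b: ⊤, c: ⊤, d: -4, e: ⊤, f: ⊤}

Trace:
Converged values:
  B0:   IN=(all ⊤)   OUT=(all ⊤)
  B1:   IN=(all ⊤)   OUT=(all ⊤)
  B2:   IN=(all ⊤)   OUT=(all ⊤)
  B3:   IN=(all ⊤)   OUT={d:-4; rest ⊤}
  B4:   IN={d:-4; rest ⊤}   OUT=(all ⊤)
  B5:   IN=(all ⊤)   OUT=(all ⊤)
  B6:   IN=(all ⊤)   OUT={c:2; rest ⊤}
  B7:   IN={c:2; rest ⊤}   OUT={b:6, c:4, e:4; rest ⊤}
  B8:   IN=(all ⊤)   OUT=(all ⊤)

Merge at B4: IN[B4] = OUT[B3] = {a: ⊤, b: ⊤, c: ⊤, d: -4, e: ⊤, f: ⊤}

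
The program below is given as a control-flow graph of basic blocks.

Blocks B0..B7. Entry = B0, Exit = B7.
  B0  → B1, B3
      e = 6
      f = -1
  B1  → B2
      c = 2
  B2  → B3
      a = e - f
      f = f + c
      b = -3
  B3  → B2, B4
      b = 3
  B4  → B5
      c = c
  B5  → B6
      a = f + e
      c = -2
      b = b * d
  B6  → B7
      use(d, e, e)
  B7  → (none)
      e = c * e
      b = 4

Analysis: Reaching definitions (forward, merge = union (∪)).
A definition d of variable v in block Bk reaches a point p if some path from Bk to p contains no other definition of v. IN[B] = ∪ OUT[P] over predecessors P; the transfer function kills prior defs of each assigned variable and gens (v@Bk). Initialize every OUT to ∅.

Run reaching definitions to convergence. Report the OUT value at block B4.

Answer: {a@B2, b@B3, c@B4, e@B0, f@B0, f@B2}

Derivation:
Converged values:
  B0:   IN={}   OUT={e@B0, f@B0}
  B1:   IN={e@B0, f@B0}   OUT={c@B1, e@B0, f@B0}
  B2:   IN={a@B2, b@B3, c@B1, e@B0, f@B0, f@B2}   OUT={a@B2, b@B2, c@B1, e@B0, f@B2}
  B3:   IN={a@B2, b@B2, c@B1, e@B0, f@B0, f@B2}   OUT={a@B2, b@B3, c@B1, e@B0, f@B0, f@B2}
  B4:   IN={a@B2, b@B3, c@B1, e@B0, f@B0, f@B2}   OUT={a@B2, b@B3, c@B4, e@B0, f@B0, f@B2}
  B5:   IN={a@B2, b@B3, c@B4, e@B0, f@B0, f@B2}   OUT={a@B5, b@B5, c@B5, e@B0, f@B0, f@B2}
  B6:   IN={a@B5, b@B5, c@B5, e@B0, f@B0, f@B2}   OUT={a@B5, b@B5, c@B5, e@B0, f@B0, f@B2}
  B7:   IN={a@B5, b@B5, c@B5, e@B0, f@B0, f@B2}   OUT={a@B5, b@B7, c@B5, e@B7, f@B0, f@B2}

Merge at B4: IN[B4] = OUT[B3] = {a@B2, b@B3, c@B1, e@B0, f@B0, f@B2}
Applying B4's transfer function to that IN value gives OUT[B4] (row B4 above).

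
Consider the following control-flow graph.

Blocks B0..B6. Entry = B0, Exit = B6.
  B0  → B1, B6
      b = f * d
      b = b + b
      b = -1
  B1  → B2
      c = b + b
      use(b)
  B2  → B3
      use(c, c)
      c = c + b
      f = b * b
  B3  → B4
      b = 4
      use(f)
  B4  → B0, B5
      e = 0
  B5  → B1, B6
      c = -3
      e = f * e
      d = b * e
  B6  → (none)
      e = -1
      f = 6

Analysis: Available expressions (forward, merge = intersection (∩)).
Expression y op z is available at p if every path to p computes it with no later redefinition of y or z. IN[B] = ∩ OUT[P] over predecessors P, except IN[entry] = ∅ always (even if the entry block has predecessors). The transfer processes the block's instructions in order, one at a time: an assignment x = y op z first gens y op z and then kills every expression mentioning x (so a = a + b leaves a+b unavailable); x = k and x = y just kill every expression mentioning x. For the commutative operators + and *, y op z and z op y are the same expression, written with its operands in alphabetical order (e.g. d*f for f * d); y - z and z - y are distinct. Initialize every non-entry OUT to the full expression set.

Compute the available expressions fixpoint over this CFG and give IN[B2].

Per-block solution:
  B0:   IN={}   OUT={d*f}
  B1:   IN={}   OUT={b+b}
  B2:   IN={b+b}   OUT={b*b, b+b}
  B3:   IN={b*b, b+b}   OUT={}
  B4:   IN={}   OUT={}
  B5:   IN={}   OUT={b*e}
  B6:   IN={}   OUT={}

Merge at B2: IN[B2] = OUT[B1] = {b+b}

Answer: {b+b}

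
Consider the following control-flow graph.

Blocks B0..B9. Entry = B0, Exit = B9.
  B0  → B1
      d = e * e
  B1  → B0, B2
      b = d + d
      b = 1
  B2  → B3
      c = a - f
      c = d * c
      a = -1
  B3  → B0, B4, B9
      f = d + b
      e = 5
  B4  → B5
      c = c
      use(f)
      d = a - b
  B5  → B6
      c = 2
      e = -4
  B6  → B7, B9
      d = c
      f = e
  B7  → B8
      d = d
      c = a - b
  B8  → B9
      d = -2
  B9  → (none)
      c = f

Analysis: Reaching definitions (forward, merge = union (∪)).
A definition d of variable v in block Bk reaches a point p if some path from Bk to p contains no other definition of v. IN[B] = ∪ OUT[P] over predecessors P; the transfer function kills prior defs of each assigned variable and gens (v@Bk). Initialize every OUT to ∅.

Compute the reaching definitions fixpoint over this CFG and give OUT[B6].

Answer: {a@B2, b@B1, c@B5, d@B6, e@B5, f@B6}

Trace:
Fixpoint table:
  B0:   IN={a@B2, b@B1, c@B2, d@B0, e@B3, f@B3}   OUT={a@B2, b@B1, c@B2, d@B0, e@B3, f@B3}
  B1:   IN={a@B2, b@B1, c@B2, d@B0, e@B3, f@B3}   OUT={a@B2, b@B1, c@B2, d@B0, e@B3, f@B3}
  B2:   IN={a@B2, b@B1, c@B2, d@B0, e@B3, f@B3}   OUT={a@B2, b@B1, c@B2, d@B0, e@B3, f@B3}
  B3:   IN={a@B2, b@B1, c@B2, d@B0, e@B3, f@B3}   OUT={a@B2, b@B1, c@B2, d@B0, e@B3, f@B3}
  B4:   IN={a@B2, b@B1, c@B2, d@B0, e@B3, f@B3}   OUT={a@B2, b@B1, c@B4, d@B4, e@B3, f@B3}
  B5:   IN={a@B2, b@B1, c@B4, d@B4, e@B3, f@B3}   OUT={a@B2, b@B1, c@B5, d@B4, e@B5, f@B3}
  B6:   IN={a@B2, b@B1, c@B5, d@B4, e@B5, f@B3}   OUT={a@B2, b@B1, c@B5, d@B6, e@B5, f@B6}
  B7:   IN={a@B2, b@B1, c@B5, d@B6, e@B5, f@B6}   OUT={a@B2, b@B1, c@B7, d@B7, e@B5, f@B6}
  B8:   IN={a@B2, b@B1, c@B7, d@B7, e@B5, f@B6}   OUT={a@B2, b@B1, c@B7, d@B8, e@B5, f@B6}
  B9:   IN={a@B2, b@B1, c@B2, c@B5, c@B7, d@B0, d@B6, d@B8, e@B3, e@B5, f@B3, f@B6}   OUT={a@B2, b@B1, c@B9, d@B0, d@B6, d@B8, e@B3, e@B5, f@B3, f@B6}

Merge at B6: IN[B6] = OUT[B5] = {a@B2, b@B1, c@B5, d@B4, e@B5, f@B3}
Applying B6's transfer function to that IN value gives OUT[B6] (row B6 above).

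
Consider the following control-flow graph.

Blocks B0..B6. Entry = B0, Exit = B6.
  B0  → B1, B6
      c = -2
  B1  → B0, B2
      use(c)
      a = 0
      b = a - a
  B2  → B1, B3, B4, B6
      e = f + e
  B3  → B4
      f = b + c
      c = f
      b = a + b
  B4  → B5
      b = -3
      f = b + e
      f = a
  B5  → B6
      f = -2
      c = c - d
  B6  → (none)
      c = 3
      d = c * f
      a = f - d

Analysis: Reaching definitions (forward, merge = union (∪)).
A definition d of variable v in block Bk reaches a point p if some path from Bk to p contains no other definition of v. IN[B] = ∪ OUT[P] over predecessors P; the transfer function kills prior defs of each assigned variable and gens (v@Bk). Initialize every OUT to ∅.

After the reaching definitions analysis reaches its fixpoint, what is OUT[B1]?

Converged values:
  B0:   IN={a@B1, b@B1, c@B0, e@B2}   OUT={a@B1, b@B1, c@B0, e@B2}
  B1:   IN={a@B1, b@B1, c@B0, e@B2}   OUT={a@B1, b@B1, c@B0, e@B2}
  B2:   IN={a@B1, b@B1, c@B0, e@B2}   OUT={a@B1, b@B1, c@B0, e@B2}
  B3:   IN={a@B1, b@B1, c@B0, e@B2}   OUT={a@B1, b@B3, c@B3, e@B2, f@B3}
  B4:   IN={a@B1, b@B1, b@B3, c@B0, c@B3, e@B2, f@B3}   OUT={a@B1, b@B4, c@B0, c@B3, e@B2, f@B4}
  B5:   IN={a@B1, b@B4, c@B0, c@B3, e@B2, f@B4}   OUT={a@B1, b@B4, c@B5, e@B2, f@B5}
  B6:   IN={a@B1, b@B1, b@B4, c@B0, c@B5, e@B2, f@B5}   OUT={a@B6, b@B1, b@B4, c@B6, d@B6, e@B2, f@B5}

Merge at B1: IN[B1] = OUT[B0] ⊔ OUT[B2] = {a@B1, b@B1, c@B0, e@B2}
Applying B1's transfer function to that IN value gives OUT[B1] (row B1 above).

Answer: {a@B1, b@B1, c@B0, e@B2}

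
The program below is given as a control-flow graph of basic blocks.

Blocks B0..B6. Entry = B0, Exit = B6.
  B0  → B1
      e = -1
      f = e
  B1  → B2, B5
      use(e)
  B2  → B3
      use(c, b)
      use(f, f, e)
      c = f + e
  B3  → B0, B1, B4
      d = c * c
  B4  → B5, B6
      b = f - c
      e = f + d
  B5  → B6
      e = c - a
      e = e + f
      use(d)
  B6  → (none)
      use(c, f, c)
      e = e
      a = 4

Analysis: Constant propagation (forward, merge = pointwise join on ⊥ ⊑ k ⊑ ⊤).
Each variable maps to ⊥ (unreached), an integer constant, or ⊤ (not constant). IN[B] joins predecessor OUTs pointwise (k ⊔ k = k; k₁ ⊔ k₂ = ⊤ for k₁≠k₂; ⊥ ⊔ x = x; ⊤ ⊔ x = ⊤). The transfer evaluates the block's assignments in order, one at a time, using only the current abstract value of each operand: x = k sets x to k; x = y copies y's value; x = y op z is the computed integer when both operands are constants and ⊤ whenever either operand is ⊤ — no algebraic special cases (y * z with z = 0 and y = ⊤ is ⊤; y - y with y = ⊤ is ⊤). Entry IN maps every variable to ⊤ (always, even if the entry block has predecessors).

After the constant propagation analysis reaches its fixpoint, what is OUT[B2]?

Answer: {a: ⊤, b: ⊤, c: -2, d: ⊤, e: -1, f: -1}

Derivation:
Converged values:
  B0:   IN=(all ⊤)   OUT={e:-1, f:-1; rest ⊤}
  B1:   IN={e:-1, f:-1; rest ⊤}   OUT={e:-1, f:-1; rest ⊤}
  B2:   IN={e:-1, f:-1; rest ⊤}   OUT={c:-2, e:-1, f:-1; rest ⊤}
  B3:   IN={c:-2, e:-1, f:-1; rest ⊤}   OUT={c:-2, d:4, e:-1, f:-1; rest ⊤}
  B4:   IN={c:-2, d:4, e:-1, f:-1; rest ⊤}   OUT={b:1, c:-2, d:4, e:3, f:-1; rest ⊤}
  B5:   IN={f:-1; rest ⊤}   OUT={f:-1; rest ⊤}
  B6:   IN={f:-1; rest ⊤}   OUT={a:4, f:-1; rest ⊤}

Merge at B2: IN[B2] = OUT[B1] = {a: ⊤, b: ⊤, c: ⊤, d: ⊤, e: -1, f: -1}
Applying B2's transfer function to that IN value gives OUT[B2] (row B2 above).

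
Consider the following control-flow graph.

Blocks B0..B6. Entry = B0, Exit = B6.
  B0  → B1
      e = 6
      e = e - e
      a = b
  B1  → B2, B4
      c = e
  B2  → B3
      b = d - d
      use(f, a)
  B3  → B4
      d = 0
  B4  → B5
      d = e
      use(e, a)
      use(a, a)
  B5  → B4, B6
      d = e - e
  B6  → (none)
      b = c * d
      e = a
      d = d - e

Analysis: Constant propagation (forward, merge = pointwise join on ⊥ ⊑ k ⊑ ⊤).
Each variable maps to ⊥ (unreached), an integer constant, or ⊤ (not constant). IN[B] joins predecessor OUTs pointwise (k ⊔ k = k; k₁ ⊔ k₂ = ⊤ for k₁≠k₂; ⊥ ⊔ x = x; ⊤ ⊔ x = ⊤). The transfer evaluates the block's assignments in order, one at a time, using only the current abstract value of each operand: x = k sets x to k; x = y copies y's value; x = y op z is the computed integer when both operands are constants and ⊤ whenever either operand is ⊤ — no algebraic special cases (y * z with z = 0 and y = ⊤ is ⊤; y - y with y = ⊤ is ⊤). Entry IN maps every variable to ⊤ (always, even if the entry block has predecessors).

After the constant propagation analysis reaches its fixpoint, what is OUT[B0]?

Answer: {a: ⊤, b: ⊤, c: ⊤, d: ⊤, e: 0, f: ⊤}

Working:
Fixpoint table:
  B0: | IN=(all ⊤) | OUT={e:0; rest ⊤}
  B1: | IN={e:0; rest ⊤} | OUT={c:0, e:0; rest ⊤}
  B2: | IN={c:0, e:0; rest ⊤} | OUT={c:0, e:0; rest ⊤}
  B3: | IN={c:0, e:0; rest ⊤} | OUT={c:0, d:0, e:0; rest ⊤}
  B4: | IN={c:0, e:0; rest ⊤} | OUT={c:0, d:0, e:0; rest ⊤}
  B5: | IN={c:0, d:0, e:0; rest ⊤} | OUT={c:0, d:0, e:0; rest ⊤}
  B6: | IN={c:0, d:0, e:0; rest ⊤} | OUT={b:0, c:0; rest ⊤}

B0 is the boundary node: IN[B0] = {a: ⊤, b: ⊤, c: ⊤, d: ⊤, e: ⊤, f: ⊤}
Applying B0's transfer function to that IN value gives OUT[B0] (row B0 above).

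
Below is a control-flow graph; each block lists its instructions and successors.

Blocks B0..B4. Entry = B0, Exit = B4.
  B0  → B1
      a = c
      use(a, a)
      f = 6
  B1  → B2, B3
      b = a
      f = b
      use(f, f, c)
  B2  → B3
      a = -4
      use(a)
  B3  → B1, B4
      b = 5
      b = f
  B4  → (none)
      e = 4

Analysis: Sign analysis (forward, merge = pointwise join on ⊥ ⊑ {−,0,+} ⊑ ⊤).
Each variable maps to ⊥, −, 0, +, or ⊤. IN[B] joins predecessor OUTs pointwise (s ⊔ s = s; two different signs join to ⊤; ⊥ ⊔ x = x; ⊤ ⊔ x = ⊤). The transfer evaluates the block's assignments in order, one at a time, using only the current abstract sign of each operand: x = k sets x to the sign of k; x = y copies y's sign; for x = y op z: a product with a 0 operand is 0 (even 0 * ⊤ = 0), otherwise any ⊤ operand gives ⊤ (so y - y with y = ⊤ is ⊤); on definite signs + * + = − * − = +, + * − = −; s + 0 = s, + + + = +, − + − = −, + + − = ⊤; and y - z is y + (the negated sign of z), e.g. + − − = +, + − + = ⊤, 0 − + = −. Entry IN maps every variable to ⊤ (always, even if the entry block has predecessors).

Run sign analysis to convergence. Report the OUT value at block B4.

Answer: {a: ⊤, b: ⊤, c: ⊤, d: ⊤, e: +, f: ⊤}

Trace:
Per-block solution:
  B0: | IN=(all ⊤) | OUT={f:+; rest ⊤}
  B1: | IN=(all ⊤) | OUT=(all ⊤)
  B2: | IN=(all ⊤) | OUT={a:-; rest ⊤}
  B3: | IN=(all ⊤) | OUT=(all ⊤)
  B4: | IN=(all ⊤) | OUT={e:+; rest ⊤}

Merge at B4: IN[B4] = OUT[B3] = {a: ⊤, b: ⊤, c: ⊤, d: ⊤, e: ⊤, f: ⊤}
Applying B4's transfer function to that IN value gives OUT[B4] (row B4 above).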